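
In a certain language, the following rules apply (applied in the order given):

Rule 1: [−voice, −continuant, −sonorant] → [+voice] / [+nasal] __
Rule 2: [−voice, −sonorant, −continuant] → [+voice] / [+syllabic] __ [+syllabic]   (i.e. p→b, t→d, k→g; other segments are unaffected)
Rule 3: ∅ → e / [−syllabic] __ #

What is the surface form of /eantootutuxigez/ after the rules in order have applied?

eandooduduxigeze

Rule 1 (post-nasal voicing): /t/ is a voiceless stop immediately after the nasal /n/, so it voices to [d]. /eantootutuxigez/ → eandootutuxigez.
Rule 2 (intervocalic voicing): /t/ is a voiceless stop between vowels /o/ and /u/, so it voices to [d]. /t/ is a voiceless stop between vowels /u/ and /u/, so it voices to [d]. /eandootutuxigez/ → eandooduduxigez.
Rule 3 (final e-epenthesis): the form ends in the consonant /z/, so [e] is inserted word-finally. /eandooduduxigez/ → eandooduduxigeze.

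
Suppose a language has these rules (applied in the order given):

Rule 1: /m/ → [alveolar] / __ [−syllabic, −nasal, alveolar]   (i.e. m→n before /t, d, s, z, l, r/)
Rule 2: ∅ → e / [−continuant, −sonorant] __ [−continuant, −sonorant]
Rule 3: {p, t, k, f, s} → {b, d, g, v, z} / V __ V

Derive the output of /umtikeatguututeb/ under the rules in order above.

untigeadeguududeb

Rule 1 (nasal place assimilation): /m/ precedes the alveolar consonant /t/, so it assimilates in place to [n]. /umtikeatguututeb/ → untikeatguututeb.
Rule 2 (stop-cluster e-epenthesis): /t/ and /g/ form a stop–stop cluster, so [e] is inserted between them. /untikeatguututeb/ → untikeateguututeb.
Rule 3 (intervocalic voicing): /k/ is a voiceless obstruent between vowels /i/ and /e/, so it voices to [g]. /t/ is a voiceless obstruent between vowels /a/ and /e/, so it voices to [d]. /t/ is a voiceless obstruent between vowels /u/ and /u/, so it voices to [d]. /t/ is a voiceless obstruent between vowels /u/ and /e/, so it voices to [d]. /untikeateguututeb/ → untigeadeguududeb.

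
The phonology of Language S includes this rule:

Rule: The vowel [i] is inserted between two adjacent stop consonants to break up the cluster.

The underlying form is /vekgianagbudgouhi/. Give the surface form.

/k/ and /g/ form a stop–stop cluster, so [i] is inserted between them.
/g/ and /b/ form a stop–stop cluster, so [i] is inserted between them.
/d/ and /g/ form a stop–stop cluster, so [i] is inserted between them.
Surface form: [vekigianagibudigouhi].

vekigianagibudigouhi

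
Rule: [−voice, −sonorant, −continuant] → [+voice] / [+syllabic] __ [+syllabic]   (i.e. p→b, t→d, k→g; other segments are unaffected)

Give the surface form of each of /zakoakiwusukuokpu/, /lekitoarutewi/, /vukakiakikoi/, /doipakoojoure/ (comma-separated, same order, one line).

/zakoakiwusukuokpu/: /k/ is a voiceless stop between vowels /a/ and /o/, so it voices to [g]. /k/ is a voiceless stop between vowels /a/ and /i/, so it voices to [g]. /k/ is a voiceless stop between vowels /u/ and /u/, so it voices to [g]. → [zagoagiwusuguokpu].
/lekitoarutewi/: /k/ is a voiceless stop between vowels /e/ and /i/, so it voices to [g]. /t/ is a voiceless stop between vowels /i/ and /o/, so it voices to [d]. /t/ is a voiceless stop between vowels /u/ and /e/, so it voices to [d]. → [legidoarudewi].
/vukakiakikoi/: /k/ is a voiceless stop between vowels /u/ and /a/, so it voices to [g]. /k/ is a voiceless stop between vowels /a/ and /i/, so it voices to [g]. /k/ is a voiceless stop between vowels /a/ and /i/, so it voices to [g]. /k/ is a voiceless stop between vowels /i/ and /o/, so it voices to [g]. → [vugagiagigoi].
/doipakoojoure/: /p/ is a voiceless stop between vowels /i/ and /a/, so it voices to [b]. /k/ is a voiceless stop between vowels /a/ and /o/, so it voices to [g]. → [doibagoojoure].

zagoagiwusuguokpu, legidoarudewi, vugagiagigoi, doibagoojoure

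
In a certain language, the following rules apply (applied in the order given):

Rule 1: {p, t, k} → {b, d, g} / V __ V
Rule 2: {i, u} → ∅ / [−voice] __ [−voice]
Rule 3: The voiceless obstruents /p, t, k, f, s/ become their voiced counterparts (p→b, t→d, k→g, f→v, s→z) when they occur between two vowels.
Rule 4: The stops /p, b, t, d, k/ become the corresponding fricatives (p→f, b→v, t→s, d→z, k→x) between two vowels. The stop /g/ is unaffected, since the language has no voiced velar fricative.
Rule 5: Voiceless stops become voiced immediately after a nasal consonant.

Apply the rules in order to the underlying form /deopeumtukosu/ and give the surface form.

deoveumdugozu

Rule 1 (intervocalic voicing): /p/ is a voiceless stop between vowels /o/ and /e/, so it voices to [b]. /k/ is a voiceless stop between vowels /u/ and /o/, so it voices to [g]. /deopeumtukosu/ → deobeumtugosu.
Rule 2 (high vowel syncope): no segment meets the environment; /deobeumtugosu/ is unchanged.
Rule 3 (intervocalic voicing): /s/ is a voiceless obstruent between vowels /o/ and /u/, so it voices to [z]. /deobeumtugosu/ → deobeumtugozu.
Rule 4 (intervocalic spirantization): /b/ is a stop between vowels /o/ and /e/, so it spirantizes to the fricative [v]. /deobeumtugozu/ → deoveumtugozu.
Rule 5 (post-nasal voicing): /t/ is a voiceless stop immediately after the nasal /m/, so it voices to [d]. /deoveumtugozu/ → deoveumdugozu.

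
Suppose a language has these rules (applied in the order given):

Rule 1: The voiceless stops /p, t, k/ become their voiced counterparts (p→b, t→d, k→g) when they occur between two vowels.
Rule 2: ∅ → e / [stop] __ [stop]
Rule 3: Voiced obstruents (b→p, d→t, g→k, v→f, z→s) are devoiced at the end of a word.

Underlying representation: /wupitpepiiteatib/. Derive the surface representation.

wubitepebiideadip

Rule 1 (intervocalic voicing): /p/ is a voiceless stop between vowels /u/ and /i/, so it voices to [b]. /p/ is a voiceless stop between vowels /e/ and /i/, so it voices to [b]. /t/ is a voiceless stop between vowels /i/ and /e/, so it voices to [d]. /t/ is a voiceless stop between vowels /a/ and /i/, so it voices to [d]. /wupitpepiiteatib/ → wubitpebiideadib.
Rule 2 (stop-cluster e-epenthesis): /t/ and /p/ form a stop–stop cluster, so [e] is inserted between them. /wubitpebiideadib/ → wubitepebiideadib.
Rule 3 (final devoicing): /b/ is a voiced obstruent in word-final position, so it devoices to [p]. /wubitepebiideadib/ → wubitepebiideadip.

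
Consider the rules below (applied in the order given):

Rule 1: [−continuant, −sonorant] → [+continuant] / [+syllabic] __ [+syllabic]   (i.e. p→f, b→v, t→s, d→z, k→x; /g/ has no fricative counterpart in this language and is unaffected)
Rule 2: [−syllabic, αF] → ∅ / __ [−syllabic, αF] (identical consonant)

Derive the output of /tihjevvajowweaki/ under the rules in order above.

tihjevajoweaxi

Rule 1 (intervocalic spirantization): /k/ is a stop between vowels /a/ and /i/, so it spirantizes to the fricative [x]. /tihjevvajowweaki/ → tihjevvajowweaxi.
Rule 2 (degemination): /vv/ is a geminate; the first /v/ deletes. /ww/ is a geminate; the first /w/ deletes. /tihjevvajowweaxi/ → tihjevajoweaxi.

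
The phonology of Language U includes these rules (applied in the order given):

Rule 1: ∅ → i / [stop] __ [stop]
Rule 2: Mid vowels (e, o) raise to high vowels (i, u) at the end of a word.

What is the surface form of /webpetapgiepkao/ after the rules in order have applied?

webipetapigiepikau

Rule 1 (stop-cluster i-epenthesis): /b/ and /p/ form a stop–stop cluster, so [i] is inserted between them. /p/ and /g/ form a stop–stop cluster, so [i] is inserted between them. /p/ and /k/ form a stop–stop cluster, so [i] is inserted between them. /webpetapgiepkao/ → webipetapigiepikao.
Rule 2 (final vowel raising): /o/ is a mid vowel in word-final position, so it raises to [u]. /webipetapigiepikao/ → webipetapigiepikau.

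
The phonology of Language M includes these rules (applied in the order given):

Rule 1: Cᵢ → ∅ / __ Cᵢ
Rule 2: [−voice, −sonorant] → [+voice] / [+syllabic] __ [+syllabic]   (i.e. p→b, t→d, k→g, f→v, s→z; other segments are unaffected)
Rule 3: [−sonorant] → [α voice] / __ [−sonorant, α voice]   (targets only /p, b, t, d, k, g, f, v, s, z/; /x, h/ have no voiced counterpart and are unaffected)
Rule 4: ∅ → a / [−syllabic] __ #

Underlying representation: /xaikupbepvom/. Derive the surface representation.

xaigubbebvoma

Rule 1 (degemination): no segment meets the environment; /xaikupbepvom/ is unchanged.
Rule 2 (intervocalic voicing): /k/ is a voiceless obstruent between vowels /i/ and /u/, so it voices to [g]. /xaikupbepvom/ → xaigupbepvom.
Rule 3 (regressive voicing assimilation): /p/ precedes the voiced obstruent /b/, so it voices to [b] by assimilation. /p/ precedes the voiced obstruent /v/, so it voices to [b] by assimilation. /xaigupbepvom/ → xaigubbebvom.
Rule 4 (final a-epenthesis): the form ends in the consonant /m/, so [a] is inserted word-finally. /xaigubbebvom/ → xaigubbebvoma.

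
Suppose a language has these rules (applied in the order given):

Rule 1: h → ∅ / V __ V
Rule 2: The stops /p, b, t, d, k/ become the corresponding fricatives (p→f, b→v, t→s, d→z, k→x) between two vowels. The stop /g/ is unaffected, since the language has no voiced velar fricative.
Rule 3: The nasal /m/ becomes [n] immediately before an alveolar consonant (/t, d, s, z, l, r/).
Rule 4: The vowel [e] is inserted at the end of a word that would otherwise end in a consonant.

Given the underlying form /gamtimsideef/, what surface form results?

gantinsizeefe

Rule 1 (intervocalic h-deletion): no segment meets the environment; /gamtimsideef/ is unchanged.
Rule 2 (intervocalic spirantization): /d/ is a stop between vowels /i/ and /e/, so it spirantizes to the fricative [z]. /gamtimsideef/ → gamtimsizeef.
Rule 3 (nasal place assimilation): /m/ precedes the alveolar consonant /t/, so it assimilates in place to [n]. /m/ precedes the alveolar consonant /s/, so it assimilates in place to [n]. /gamtimsizeef/ → gantinsizeef.
Rule 4 (final e-epenthesis): the form ends in the consonant /f/, so [e] is inserted word-finally. /gantinsizeef/ → gantinsizeefe.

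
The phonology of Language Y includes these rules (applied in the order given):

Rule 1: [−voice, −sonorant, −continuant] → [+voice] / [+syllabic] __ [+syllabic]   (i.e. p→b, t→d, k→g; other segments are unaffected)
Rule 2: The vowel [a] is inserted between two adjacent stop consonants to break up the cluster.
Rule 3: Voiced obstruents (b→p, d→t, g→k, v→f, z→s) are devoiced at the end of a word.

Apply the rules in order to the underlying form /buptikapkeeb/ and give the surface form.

bupatigapakeep

Rule 1 (intervocalic voicing): /k/ is a voiceless stop between vowels /i/ and /a/, so it voices to [g]. /buptikapkeeb/ → buptigapkeeb.
Rule 2 (stop-cluster a-epenthesis): /p/ and /t/ form a stop–stop cluster, so [a] is inserted between them. /p/ and /k/ form a stop–stop cluster, so [a] is inserted between them. /buptigapkeeb/ → bupatigapakeeb.
Rule 3 (final devoicing): /b/ is a voiced obstruent in word-final position, so it devoices to [p]. /bupatigapakeeb/ → bupatigapakeep.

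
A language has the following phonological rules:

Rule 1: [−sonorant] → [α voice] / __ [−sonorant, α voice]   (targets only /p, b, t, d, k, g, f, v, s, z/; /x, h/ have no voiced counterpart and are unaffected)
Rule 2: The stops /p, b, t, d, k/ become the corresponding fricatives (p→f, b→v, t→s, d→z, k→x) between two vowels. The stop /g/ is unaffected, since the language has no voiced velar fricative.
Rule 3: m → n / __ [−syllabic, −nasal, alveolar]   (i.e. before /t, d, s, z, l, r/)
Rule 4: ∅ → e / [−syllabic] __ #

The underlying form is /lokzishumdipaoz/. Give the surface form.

Rule 1 (regressive voicing assimilation): /k/ precedes the voiced obstruent /z/, so it voices to [g] by assimilation. /lokzishumdipaoz/ → logzishumdipaoz.
Rule 2 (intervocalic spirantization): /p/ is a stop between vowels /i/ and /a/, so it spirantizes to the fricative [f]. /logzishumdipaoz/ → logzishumdifaoz.
Rule 3 (nasal place assimilation): /m/ precedes the alveolar consonant /d/, so it assimilates in place to [n]. /logzishumdifaoz/ → logzishundifaoz.
Rule 4 (final e-epenthesis): the form ends in the consonant /z/, so [e] is inserted word-finally. /logzishundifaoz/ → logzishundifaoze.

logzishundifaoze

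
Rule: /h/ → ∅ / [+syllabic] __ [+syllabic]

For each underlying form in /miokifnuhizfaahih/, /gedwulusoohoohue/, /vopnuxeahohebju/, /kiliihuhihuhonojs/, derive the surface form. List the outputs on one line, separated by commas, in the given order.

/miokifnuhizfaahih/: /h/ occurs between vowels /u/ and /i/, so it deletes. /h/ occurs between vowels /a/ and /i/, so it deletes. → [miokifnuizfaaih].
/gedwulusoohoohue/: /h/ occurs between vowels /o/ and /o/, so it deletes. /h/ occurs between vowels /o/ and /u/, so it deletes. → [gedwulusooooue].
/vopnuxeahohebju/: /h/ occurs between vowels /a/ and /o/, so it deletes. /h/ occurs between vowels /o/ and /e/, so it deletes. → [vopnuxeaoebju].
/kiliihuhihuhonojs/: /h/ occurs between vowels /i/ and /u/, so it deletes. /h/ occurs between vowels /u/ and /i/, so it deletes. /h/ occurs between vowels /i/ and /u/, so it deletes. /h/ occurs between vowels /u/ and /o/, so it deletes. → [kiliiuiuonojs].

miokifnuizfaaih, gedwulusooooue, vopnuxeaoebju, kiliiuiuonojs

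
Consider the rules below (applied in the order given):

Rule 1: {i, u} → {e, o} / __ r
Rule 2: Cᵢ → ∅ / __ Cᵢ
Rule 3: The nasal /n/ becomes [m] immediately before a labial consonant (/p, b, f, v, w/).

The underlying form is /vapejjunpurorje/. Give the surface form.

Rule 1 (pre-rhotic lowering): /u/ is a high vowel immediately before /r/, so it lowers to [o]. /vapejjunpurorje/ → vapejjunpororje.
Rule 2 (degemination): /jj/ is a geminate; the first /j/ deletes. /vapejjunpororje/ → vapejunpororje.
Rule 3 (nasal place assimilation): /n/ precedes the labial consonant /p/, so it assimilates in place to [m]. /vapejunpororje/ → vapejumpororje.

vapejumpororje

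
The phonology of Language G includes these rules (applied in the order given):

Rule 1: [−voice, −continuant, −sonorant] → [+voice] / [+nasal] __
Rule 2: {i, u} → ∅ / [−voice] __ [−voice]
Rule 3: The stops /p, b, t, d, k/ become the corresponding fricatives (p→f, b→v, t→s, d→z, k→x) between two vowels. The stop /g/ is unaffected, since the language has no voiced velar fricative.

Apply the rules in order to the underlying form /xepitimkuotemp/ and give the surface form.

Rule 1 (post-nasal voicing): /k/ is a voiceless stop immediately after the nasal /m/, so it voices to [g]. /p/ is a voiceless stop immediately after the nasal /m/, so it voices to [b]. /xepitimkuotemp/ → xepitimguotemb.
Rule 2 (high vowel syncope): /i/ is a high vowel flanked by voiceless consonants /p/ and /t/, so it deletes. /xepitimguotemb/ → xeptimguotemb.
Rule 3 (intervocalic spirantization): /t/ is a stop between vowels /o/ and /e/, so it spirantizes to the fricative [s]. /xeptimguotemb/ → xeptimguosemb.

xeptimguosemb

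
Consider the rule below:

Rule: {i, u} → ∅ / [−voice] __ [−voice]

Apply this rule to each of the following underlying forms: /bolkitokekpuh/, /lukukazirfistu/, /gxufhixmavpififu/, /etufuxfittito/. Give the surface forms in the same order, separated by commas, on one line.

bolktokekph, lukkazirfstu, gxfhxmavpffu, etfxfttto

/bolkitokekpuh/: /i/ is a high vowel flanked by voiceless consonants /k/ and /t/, so it deletes. /u/ is a high vowel flanked by voiceless consonants /p/ and /h/, so it deletes. → [bolktokekph].
/lukukazirfistu/: /u/ is a high vowel flanked by voiceless consonants /k/ and /k/, so it deletes. /i/ is a high vowel flanked by voiceless consonants /f/ and /s/, so it deletes. → [lukkazirfstu].
/gxufhixmavpififu/: /u/ is a high vowel flanked by voiceless consonants /x/ and /f/, so it deletes. /i/ is a high vowel flanked by voiceless consonants /h/ and /x/, so it deletes. /i/ is a high vowel flanked by voiceless consonants /p/ and /f/, so it deletes. /i/ is a high vowel flanked by voiceless consonants /f/ and /f/, so it deletes. → [gxfhxmavpffu].
/etufuxfittito/: /u/ is a high vowel flanked by voiceless consonants /t/ and /f/, so it deletes. /u/ is a high vowel flanked by voiceless consonants /f/ and /x/, so it deletes. /i/ is a high vowel flanked by voiceless consonants /f/ and /t/, so it deletes. /i/ is a high vowel flanked by voiceless consonants /t/ and /t/, so it deletes. → [etfxfttto].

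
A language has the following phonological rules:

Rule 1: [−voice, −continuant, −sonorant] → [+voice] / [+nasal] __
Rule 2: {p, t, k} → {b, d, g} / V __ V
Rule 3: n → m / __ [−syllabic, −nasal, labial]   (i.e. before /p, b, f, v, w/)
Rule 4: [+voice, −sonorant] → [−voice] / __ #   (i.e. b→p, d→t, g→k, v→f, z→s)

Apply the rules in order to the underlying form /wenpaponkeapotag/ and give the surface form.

Rule 1 (post-nasal voicing): /p/ is a voiceless stop immediately after the nasal /n/, so it voices to [b]. /k/ is a voiceless stop immediately after the nasal /n/, so it voices to [g]. /wenpaponkeapotag/ → wenbapongeapotag.
Rule 2 (intervocalic voicing): /p/ is a voiceless stop between vowels /a/ and /o/, so it voices to [b]. /p/ is a voiceless stop between vowels /a/ and /o/, so it voices to [b]. /t/ is a voiceless stop between vowels /o/ and /a/, so it voices to [d]. /wenbapongeapotag/ → wenbabongeabodag.
Rule 3 (nasal place assimilation): /n/ precedes the labial consonant /b/, so it assimilates in place to [m]. /wenbabongeabodag/ → wembabongeabodag.
Rule 4 (final devoicing): /g/ is a voiced obstruent in word-final position, so it devoices to [k]. /wembabongeabodag/ → wembabongeabodak.

wembabongeabodak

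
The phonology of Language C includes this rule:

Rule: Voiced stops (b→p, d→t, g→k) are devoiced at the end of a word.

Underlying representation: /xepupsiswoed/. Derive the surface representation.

/d/ is a voiced stop in word-final position, so it devoices to [t].
Surface form: [xepupsiswoet].

xepupsiswoet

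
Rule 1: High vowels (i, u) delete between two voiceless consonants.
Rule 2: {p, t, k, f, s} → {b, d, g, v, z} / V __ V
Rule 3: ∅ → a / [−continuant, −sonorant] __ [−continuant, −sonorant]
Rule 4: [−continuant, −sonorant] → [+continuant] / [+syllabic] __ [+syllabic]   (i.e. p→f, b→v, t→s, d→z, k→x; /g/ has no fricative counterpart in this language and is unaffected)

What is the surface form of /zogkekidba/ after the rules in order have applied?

Rule 1 (high vowel syncope): no segment meets the environment; /zogkekidba/ is unchanged.
Rule 2 (intervocalic voicing): /k/ is a voiceless obstruent between vowels /e/ and /i/, so it voices to [g]. /zogkekidba/ → zogkegidba.
Rule 3 (stop-cluster a-epenthesis): /g/ and /k/ form a stop–stop cluster, so [a] is inserted between them. /d/ and /b/ form a stop–stop cluster, so [a] is inserted between them. /zogkegidba/ → zogakegidaba.
Rule 4 (intervocalic spirantization): /k/ is a stop between vowels /a/ and /e/, so it spirantizes to the fricative [x]. /d/ is a stop between vowels /i/ and /a/, so it spirantizes to the fricative [z]. /b/ is a stop between vowels /a/ and /a/, so it spirantizes to the fricative [v]. /zogakegidaba/ → zogaxegizava.

zogaxegizava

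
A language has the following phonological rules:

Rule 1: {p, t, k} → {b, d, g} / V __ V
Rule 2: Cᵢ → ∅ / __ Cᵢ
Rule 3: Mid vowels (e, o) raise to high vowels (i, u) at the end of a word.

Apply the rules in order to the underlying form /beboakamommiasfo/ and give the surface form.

beboagamomiasfu

Rule 1 (intervocalic voicing): /k/ is a voiceless stop between vowels /a/ and /a/, so it voices to [g]. /beboakamommiasfo/ → beboagamommiasfo.
Rule 2 (degemination): /mm/ is a geminate; the first /m/ deletes. /beboagamommiasfo/ → beboagamomiasfo.
Rule 3 (final vowel raising): /o/ is a mid vowel in word-final position, so it raises to [u]. /beboagamomiasfo/ → beboagamomiasfu.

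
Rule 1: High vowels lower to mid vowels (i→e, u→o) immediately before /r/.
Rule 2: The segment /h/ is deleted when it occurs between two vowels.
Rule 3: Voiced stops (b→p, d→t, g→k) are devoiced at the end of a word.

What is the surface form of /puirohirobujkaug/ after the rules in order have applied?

Rule 1 (pre-rhotic lowering): /i/ is a high vowel immediately before /r/, so it lowers to [e]. /i/ is a high vowel immediately before /r/, so it lowers to [e]. /puirohirobujkaug/ → pueroherobujkaug.
Rule 2 (intervocalic h-deletion): /h/ occurs between vowels /o/ and /e/, so it deletes. /pueroherobujkaug/ → pueroerobujkaug.
Rule 3 (final devoicing): /g/ is a voiced stop in word-final position, so it devoices to [k]. /pueroerobujkaug/ → pueroerobujkauk.

pueroerobujkauk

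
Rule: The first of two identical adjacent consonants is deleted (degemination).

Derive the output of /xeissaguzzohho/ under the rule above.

xeisaguzoho

/ss/ is a geminate; the first /s/ deletes.
/zz/ is a geminate; the first /z/ deletes.
/hh/ is a geminate; the first /h/ deletes.
The other instances of /x/, /s/, /g/, /z/, /h/ do not occur in the required environment and remain unchanged.
Surface form: [xeisaguzoho].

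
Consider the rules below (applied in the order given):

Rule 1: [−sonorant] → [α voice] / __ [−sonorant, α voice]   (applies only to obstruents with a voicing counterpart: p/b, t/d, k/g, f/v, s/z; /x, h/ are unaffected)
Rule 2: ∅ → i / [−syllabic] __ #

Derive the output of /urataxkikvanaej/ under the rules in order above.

Rule 1 (regressive voicing assimilation): /k/ precedes the voiced obstruent /v/, so it voices to [g] by assimilation. /urataxkikvanaej/ → urataxkigvanaej.
Rule 2 (final i-epenthesis): the form ends in the consonant /j/, so [i] is inserted word-finally. /urataxkigvanaej/ → urataxkigvanaeji.

urataxkigvanaeji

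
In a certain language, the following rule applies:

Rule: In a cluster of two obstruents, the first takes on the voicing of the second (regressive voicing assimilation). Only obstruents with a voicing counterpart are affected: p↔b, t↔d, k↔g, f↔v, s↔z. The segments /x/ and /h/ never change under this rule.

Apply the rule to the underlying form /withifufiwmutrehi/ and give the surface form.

withifufiwmutrehi

No segment of /withifufiwmutrehi/ meets the structural description of the rule, so the form surfaces unchanged.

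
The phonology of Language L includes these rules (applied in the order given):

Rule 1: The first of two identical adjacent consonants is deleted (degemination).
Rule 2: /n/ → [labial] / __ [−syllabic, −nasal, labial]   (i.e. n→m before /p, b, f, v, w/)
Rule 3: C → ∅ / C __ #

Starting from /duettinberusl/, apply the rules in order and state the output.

Rule 1 (degemination): /tt/ is a geminate; the first /t/ deletes. /duettinberusl/ → duetinberusl.
Rule 2 (nasal place assimilation): /n/ precedes the labial consonant /b/, so it assimilates in place to [m]. /duetinberusl/ → duetimberusl.
Rule 3 (final cluster simplification): /l/ is the second consonant of a word-final cluster /sl/, so it deletes. /duetimberusl/ → duetimberus.

duetimberus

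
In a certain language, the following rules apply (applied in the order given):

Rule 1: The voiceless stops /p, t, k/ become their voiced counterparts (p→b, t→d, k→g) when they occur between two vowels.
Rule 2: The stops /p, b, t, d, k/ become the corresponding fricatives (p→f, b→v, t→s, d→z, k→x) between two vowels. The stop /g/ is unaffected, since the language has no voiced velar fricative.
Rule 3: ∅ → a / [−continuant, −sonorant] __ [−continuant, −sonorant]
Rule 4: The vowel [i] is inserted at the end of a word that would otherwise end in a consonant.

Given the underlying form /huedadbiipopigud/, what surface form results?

Rule 1 (intervocalic voicing): /p/ is a voiceless stop between vowels /i/ and /o/, so it voices to [b]. /p/ is a voiceless stop between vowels /o/ and /i/, so it voices to [b]. /huedadbiipopigud/ → huedadbiibobigud.
Rule 2 (intervocalic spirantization): /d/ is a stop between vowels /e/ and /a/, so it spirantizes to the fricative [z]. /b/ is a stop between vowels /i/ and /o/, so it spirantizes to the fricative [v]. /b/ is a stop between vowels /o/ and /i/, so it spirantizes to the fricative [v]. /huedadbiibobigud/ → huezadbiivovigud.
Rule 3 (stop-cluster a-epenthesis): /d/ and /b/ form a stop–stop cluster, so [a] is inserted between them. /huezadbiivovigud/ → huezadabiivovigud.
Rule 4 (final i-epenthesis): the form ends in the consonant /d/, so [i] is inserted word-finally. /huezadabiivovigud/ → huezadabiivovigudi.

huezadabiivovigudi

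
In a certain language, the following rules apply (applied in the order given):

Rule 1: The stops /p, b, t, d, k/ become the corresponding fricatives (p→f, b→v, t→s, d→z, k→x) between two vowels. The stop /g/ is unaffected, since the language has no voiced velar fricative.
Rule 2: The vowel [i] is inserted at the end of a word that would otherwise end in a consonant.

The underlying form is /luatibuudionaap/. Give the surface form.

Rule 1 (intervocalic spirantization): /t/ is a stop between vowels /a/ and /i/, so it spirantizes to the fricative [s]. /b/ is a stop between vowels /i/ and /u/, so it spirantizes to the fricative [v]. /d/ is a stop between vowels /u/ and /i/, so it spirantizes to the fricative [z]. /luatibuudionaap/ → luasivuuzionaap.
Rule 2 (final i-epenthesis): the form ends in the consonant /p/, so [i] is inserted word-finally. /luasivuuzionaap/ → luasivuuzionaapi.

luasivuuzionaapi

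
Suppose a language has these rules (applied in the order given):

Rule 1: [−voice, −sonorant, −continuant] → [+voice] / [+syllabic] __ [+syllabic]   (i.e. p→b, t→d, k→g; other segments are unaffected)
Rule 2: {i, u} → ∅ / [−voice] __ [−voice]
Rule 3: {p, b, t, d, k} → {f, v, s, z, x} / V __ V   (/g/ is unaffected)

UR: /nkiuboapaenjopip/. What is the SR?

Rule 1 (intervocalic voicing): /p/ is a voiceless stop between vowels /a/ and /a/, so it voices to [b]. /p/ is a voiceless stop between vowels /o/ and /i/, so it voices to [b]. /nkiuboapaenjopip/ → nkiuboabaenjobip.
Rule 2 (high vowel syncope): no segment meets the environment; /nkiuboabaenjobip/ is unchanged.
Rule 3 (intervocalic spirantization): /b/ is a stop between vowels /u/ and /o/, so it spirantizes to the fricative [v]. /b/ is a stop between vowels /a/ and /a/, so it spirantizes to the fricative [v]. /b/ is a stop between vowels /o/ and /i/, so it spirantizes to the fricative [v]. /nkiuboabaenjobip/ → nkiuvoavaenjovip.

nkiuvoavaenjovip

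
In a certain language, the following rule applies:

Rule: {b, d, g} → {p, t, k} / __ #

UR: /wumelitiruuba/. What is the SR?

No segment of /wumelitiruuba/ meets the structural description of the rule, so the form surfaces unchanged.

wumelitiruuba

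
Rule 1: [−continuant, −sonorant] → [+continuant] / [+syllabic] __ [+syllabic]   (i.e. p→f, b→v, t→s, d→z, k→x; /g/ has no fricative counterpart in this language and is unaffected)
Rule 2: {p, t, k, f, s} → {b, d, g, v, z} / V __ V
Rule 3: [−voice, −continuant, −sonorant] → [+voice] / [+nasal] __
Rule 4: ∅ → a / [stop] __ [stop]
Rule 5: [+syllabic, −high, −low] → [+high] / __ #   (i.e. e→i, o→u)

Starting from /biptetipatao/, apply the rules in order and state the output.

Rule 1 (intervocalic spirantization): /t/ is a stop between vowels /e/ and /i/, so it spirantizes to the fricative [s]. /p/ is a stop between vowels /i/ and /a/, so it spirantizes to the fricative [f]. /t/ is a stop between vowels /a/ and /a/, so it spirantizes to the fricative [s]. /biptetipatao/ → biptesifasao.
Rule 2 (intervocalic voicing): /s/ is a voiceless obstruent between vowels /e/ and /i/, so it voices to [z]. /f/ is a voiceless obstruent between vowels /i/ and /a/, so it voices to [v]. /s/ is a voiceless obstruent between vowels /a/ and /a/, so it voices to [z]. /biptesifasao/ → biptezivazao.
Rule 3 (post-nasal voicing): no segment meets the environment; /biptezivazao/ is unchanged.
Rule 4 (stop-cluster a-epenthesis): /p/ and /t/ form a stop–stop cluster, so [a] is inserted between them. /biptezivazao/ → bipatezivazao.
Rule 5 (final vowel raising): /o/ is a mid vowel in word-final position, so it raises to [u]. /bipatezivazao/ → bipatezivazau.

bipatezivazau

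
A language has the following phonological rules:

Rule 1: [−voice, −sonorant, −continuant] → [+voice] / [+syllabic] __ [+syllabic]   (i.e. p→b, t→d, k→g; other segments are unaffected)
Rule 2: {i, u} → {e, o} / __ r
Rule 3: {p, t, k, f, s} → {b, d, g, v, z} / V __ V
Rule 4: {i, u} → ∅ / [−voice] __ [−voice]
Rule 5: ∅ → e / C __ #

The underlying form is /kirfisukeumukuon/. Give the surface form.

Rule 1 (intervocalic voicing): /k/ is a voiceless stop between vowels /u/ and /e/, so it voices to [g]. /k/ is a voiceless stop between vowels /u/ and /u/, so it voices to [g]. /kirfisukeumukuon/ → kirfisugeumuguon.
Rule 2 (pre-rhotic lowering): /i/ is a high vowel immediately before /r/, so it lowers to [e]. /kirfisugeumuguon/ → kerfisugeumuguon.
Rule 3 (intervocalic voicing): /s/ is a voiceless obstruent between vowels /i/ and /u/, so it voices to [z]. /kerfisugeumuguon/ → kerfizugeumuguon.
Rule 4 (high vowel syncope): no segment meets the environment; /kerfizugeumuguon/ is unchanged.
Rule 5 (final e-epenthesis): the form ends in the consonant /n/, so [e] is inserted word-finally. /kerfizugeumuguon/ → kerfizugeumuguone.

kerfizugeumuguone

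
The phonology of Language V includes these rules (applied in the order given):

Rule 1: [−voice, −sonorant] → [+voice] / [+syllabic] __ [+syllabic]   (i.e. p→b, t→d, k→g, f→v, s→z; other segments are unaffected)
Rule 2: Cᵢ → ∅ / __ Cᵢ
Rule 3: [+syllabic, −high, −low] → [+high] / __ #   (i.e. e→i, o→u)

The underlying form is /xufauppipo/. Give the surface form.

xuvaupibu

Rule 1 (intervocalic voicing): /f/ is a voiceless obstruent between vowels /u/ and /a/, so it voices to [v]. /p/ is a voiceless obstruent between vowels /i/ and /o/, so it voices to [b]. /xufauppipo/ → xuvauppibo.
Rule 2 (degemination): /pp/ is a geminate; the first /p/ deletes. /xuvauppibo/ → xuvaupibo.
Rule 3 (final vowel raising): /o/ is a mid vowel in word-final position, so it raises to [u]. /xuvaupibo/ → xuvaupibu.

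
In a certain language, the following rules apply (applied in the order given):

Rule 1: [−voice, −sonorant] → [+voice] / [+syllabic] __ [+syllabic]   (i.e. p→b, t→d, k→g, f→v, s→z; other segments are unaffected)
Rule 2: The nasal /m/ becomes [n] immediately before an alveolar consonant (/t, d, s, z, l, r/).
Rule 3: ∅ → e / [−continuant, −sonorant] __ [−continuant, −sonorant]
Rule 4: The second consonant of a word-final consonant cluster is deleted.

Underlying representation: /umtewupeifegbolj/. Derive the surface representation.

Rule 1 (intervocalic voicing): /p/ is a voiceless obstruent between vowels /u/ and /e/, so it voices to [b]. /f/ is a voiceless obstruent between vowels /i/ and /e/, so it voices to [v]. /umtewupeifegbolj/ → umtewubeivegbolj.
Rule 2 (nasal place assimilation): /m/ precedes the alveolar consonant /t/, so it assimilates in place to [n]. /umtewubeivegbolj/ → untewubeivegbolj.
Rule 3 (stop-cluster e-epenthesis): /g/ and /b/ form a stop–stop cluster, so [e] is inserted between them. /untewubeivegbolj/ → untewubeivegebolj.
Rule 4 (final cluster simplification): /j/ is the second consonant of a word-final cluster /lj/, so it deletes. /untewubeivegebolj/ → untewubeivegebol.

untewubeivegebol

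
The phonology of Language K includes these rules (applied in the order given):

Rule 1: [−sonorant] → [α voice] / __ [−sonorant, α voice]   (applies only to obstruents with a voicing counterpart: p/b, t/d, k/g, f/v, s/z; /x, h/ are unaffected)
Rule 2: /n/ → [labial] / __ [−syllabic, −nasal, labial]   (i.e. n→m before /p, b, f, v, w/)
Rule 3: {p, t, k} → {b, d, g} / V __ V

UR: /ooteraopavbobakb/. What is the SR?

Rule 1 (regressive voicing assimilation): /k/ precedes the voiced obstruent /b/, so it voices to [g] by assimilation. /ooteraopavbobakb/ → ooteraopavbobagb.
Rule 2 (nasal place assimilation): no segment meets the environment; /ooteraopavbobagb/ is unchanged.
Rule 3 (intervocalic voicing): /t/ is a voiceless stop between vowels /o/ and /e/, so it voices to [d]. /p/ is a voiceless stop between vowels /o/ and /a/, so it voices to [b]. /ooteraopavbobagb/ → ooderaobavbobagb.

ooderaobavbobagb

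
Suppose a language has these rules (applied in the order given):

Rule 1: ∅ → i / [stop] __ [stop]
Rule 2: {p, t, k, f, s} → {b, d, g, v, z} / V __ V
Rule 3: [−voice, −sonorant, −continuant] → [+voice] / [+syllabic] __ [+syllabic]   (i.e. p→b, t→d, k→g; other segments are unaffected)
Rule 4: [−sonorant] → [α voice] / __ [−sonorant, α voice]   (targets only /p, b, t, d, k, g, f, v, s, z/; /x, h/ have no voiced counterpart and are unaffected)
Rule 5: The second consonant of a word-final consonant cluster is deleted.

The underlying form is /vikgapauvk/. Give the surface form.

vigigabauf

Rule 1 (stop-cluster i-epenthesis): /k/ and /g/ form a stop–stop cluster, so [i] is inserted between them. /vikgapauvk/ → vikigapauvk.
Rule 2 (intervocalic voicing): /k/ is a voiceless obstruent between vowels /i/ and /i/, so it voices to [g]. /p/ is a voiceless obstruent between vowels /a/ and /a/, so it voices to [b]. /vikigapauvk/ → vigigabauvk.
Rule 3 (intervocalic voicing): no segment meets the environment; /vigigabauvk/ is unchanged.
Rule 4 (regressive voicing assimilation): /v/ precedes the voiceless obstruent /k/, so it devoices to [f] by assimilation. /vigigabauvk/ → vigigabaufk.
Rule 5 (final cluster simplification): /k/ is the second consonant of a word-final cluster /fk/, so it deletes. /vigigabaufk/ → vigigabauf.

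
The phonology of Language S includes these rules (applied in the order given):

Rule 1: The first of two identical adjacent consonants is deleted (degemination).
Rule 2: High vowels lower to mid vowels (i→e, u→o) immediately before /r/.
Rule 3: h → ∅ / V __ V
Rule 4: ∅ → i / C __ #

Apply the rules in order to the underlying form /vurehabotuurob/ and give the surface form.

Rule 1 (degemination): no segment meets the environment; /vurehabotuurob/ is unchanged.
Rule 2 (pre-rhotic lowering): /u/ is a high vowel immediately before /r/, so it lowers to [o]. /u/ is a high vowel immediately before /r/, so it lowers to [o]. /vurehabotuurob/ → vorehabotuorob.
Rule 3 (intervocalic h-deletion): /h/ occurs between vowels /e/ and /a/, so it deletes. /vorehabotuorob/ → voreabotuorob.
Rule 4 (final i-epenthesis): the form ends in the consonant /b/, so [i] is inserted word-finally. /voreabotuorob/ → voreabotuorobi.

voreabotuorobi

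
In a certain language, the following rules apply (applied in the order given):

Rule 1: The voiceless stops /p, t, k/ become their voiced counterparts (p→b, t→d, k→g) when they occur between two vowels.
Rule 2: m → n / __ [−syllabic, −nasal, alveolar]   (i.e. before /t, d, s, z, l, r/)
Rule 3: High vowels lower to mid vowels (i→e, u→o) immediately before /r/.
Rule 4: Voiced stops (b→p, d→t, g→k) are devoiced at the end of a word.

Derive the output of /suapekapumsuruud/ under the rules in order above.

suabegabunsoruut

Rule 1 (intervocalic voicing): /p/ is a voiceless stop between vowels /a/ and /e/, so it voices to [b]. /k/ is a voiceless stop between vowels /e/ and /a/, so it voices to [g]. /p/ is a voiceless stop between vowels /a/ and /u/, so it voices to [b]. /suapekapumsuruud/ → suabegabumsuruud.
Rule 2 (nasal place assimilation): /m/ precedes the alveolar consonant /s/, so it assimilates in place to [n]. /suabegabumsuruud/ → suabegabunsuruud.
Rule 3 (pre-rhotic lowering): /u/ is a high vowel immediately before /r/, so it lowers to [o]. /suabegabunsuruud/ → suabegabunsoruud.
Rule 4 (final devoicing): /d/ is a voiced stop in word-final position, so it devoices to [t]. /suabegabunsoruud/ → suabegabunsoruut.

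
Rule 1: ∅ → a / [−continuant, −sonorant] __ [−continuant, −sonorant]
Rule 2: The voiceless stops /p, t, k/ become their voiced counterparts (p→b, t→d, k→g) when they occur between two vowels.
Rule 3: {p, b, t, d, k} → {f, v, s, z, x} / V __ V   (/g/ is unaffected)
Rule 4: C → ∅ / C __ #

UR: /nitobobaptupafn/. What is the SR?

nizovovavazuvaf

Rule 1 (stop-cluster a-epenthesis): /p/ and /t/ form a stop–stop cluster, so [a] is inserted between them. /nitobobaptupafn/ → nitobobapatupafn.
Rule 2 (intervocalic voicing): /t/ is a voiceless stop between vowels /i/ and /o/, so it voices to [d]. /p/ is a voiceless stop between vowels /a/ and /a/, so it voices to [b]. /t/ is a voiceless stop between vowels /a/ and /u/, so it voices to [d]. /p/ is a voiceless stop between vowels /u/ and /a/, so it voices to [b]. /nitobobapatupafn/ → nidobobabadubafn.
Rule 3 (intervocalic spirantization): /d/ is a stop between vowels /i/ and /o/, so it spirantizes to the fricative [z]. /b/ is a stop between vowels /o/ and /o/, so it spirantizes to the fricative [v]. /b/ is a stop between vowels /o/ and /a/, so it spirantizes to the fricative [v]. /b/ is a stop between vowels /a/ and /a/, so it spirantizes to the fricative [v]. /d/ is a stop between vowels /a/ and /u/, so it spirantizes to the fricative [z]. /b/ is a stop between vowels /u/ and /a/, so it spirantizes to the fricative [v]. /nidobobabadubafn/ → nizovovavazuvafn.
Rule 4 (final cluster simplification): /n/ is the second consonant of a word-final cluster /fn/, so it deletes. /nizovovavazuvafn/ → nizovovavazuvaf.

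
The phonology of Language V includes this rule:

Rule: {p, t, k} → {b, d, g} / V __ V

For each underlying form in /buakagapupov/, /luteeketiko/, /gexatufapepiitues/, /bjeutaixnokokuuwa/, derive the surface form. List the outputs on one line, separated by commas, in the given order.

/buakagapupov/: /k/ is a voiceless stop between vowels /a/ and /a/, so it voices to [g]. /p/ is a voiceless stop between vowels /a/ and /u/, so it voices to [b]. /p/ is a voiceless stop between vowels /u/ and /o/, so it voices to [b]. → [buagagabubov].
/luteeketiko/: /t/ is a voiceless stop between vowels /u/ and /e/, so it voices to [d]. /k/ is a voiceless stop between vowels /e/ and /e/, so it voices to [g]. /t/ is a voiceless stop between vowels /e/ and /i/, so it voices to [d]. /k/ is a voiceless stop between vowels /i/ and /o/, so it voices to [g]. → [ludeegedigo].
/gexatufapepiitues/: /t/ is a voiceless stop between vowels /a/ and /u/, so it voices to [d]. /p/ is a voiceless stop between vowels /a/ and /e/, so it voices to [b]. /p/ is a voiceless stop between vowels /e/ and /i/, so it voices to [b]. /t/ is a voiceless stop between vowels /i/ and /u/, so it voices to [d]. → [gexadufabebiidues].
/bjeutaixnokokuuwa/: /t/ is a voiceless stop between vowels /u/ and /a/, so it voices to [d]. /k/ is a voiceless stop between vowels /o/ and /o/, so it voices to [g]. /k/ is a voiceless stop between vowels /o/ and /u/, so it voices to [g]. → [bjeudaixnogoguuwa].

buagagabubov, ludeegedigo, gexadufabebiidues, bjeudaixnogoguuwa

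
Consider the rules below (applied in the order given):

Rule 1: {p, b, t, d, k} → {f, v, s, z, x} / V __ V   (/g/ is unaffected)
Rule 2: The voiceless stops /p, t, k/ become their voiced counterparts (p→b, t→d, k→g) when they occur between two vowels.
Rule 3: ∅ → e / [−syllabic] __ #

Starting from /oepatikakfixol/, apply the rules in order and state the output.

oefasixakfixole

Rule 1 (intervocalic spirantization): /p/ is a stop between vowels /e/ and /a/, so it spirantizes to the fricative [f]. /t/ is a stop between vowels /a/ and /i/, so it spirantizes to the fricative [s]. /k/ is a stop between vowels /i/ and /a/, so it spirantizes to the fricative [x]. /oepatikakfixol/ → oefasixakfixol.
Rule 2 (intervocalic voicing): no segment meets the environment; /oefasixakfixol/ is unchanged.
Rule 3 (final e-epenthesis): the form ends in the consonant /l/, so [e] is inserted word-finally. /oefasixakfixol/ → oefasixakfixole.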